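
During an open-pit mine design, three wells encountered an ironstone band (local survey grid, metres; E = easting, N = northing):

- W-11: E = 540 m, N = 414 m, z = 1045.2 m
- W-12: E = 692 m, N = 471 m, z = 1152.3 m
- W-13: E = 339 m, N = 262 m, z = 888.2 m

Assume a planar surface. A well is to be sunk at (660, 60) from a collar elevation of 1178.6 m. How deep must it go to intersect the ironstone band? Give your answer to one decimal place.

Two edge vectors: W-11→W-12 = (152, 57, 107.1), W-11→W-13 = (-201, -152, -157).
Normal n = (W-11→W-12) × (W-11→W-13) = (7330.2, 2336.9, -11647).
So ∂z/∂E = −n_x/n_z = 0.62936 and ∂z/∂N = −n_y/n_z = 0.20064.
Intercept c from W-11: 1045.2 − 339.86 − 83.07 = 622.28.
At (660, 60): z_contact = 415.38 + 12.04 + 622.28 = 1049.70 m.
Depth below ground = 1178.6 − 1049.70 = 128.9 m.

128.9 m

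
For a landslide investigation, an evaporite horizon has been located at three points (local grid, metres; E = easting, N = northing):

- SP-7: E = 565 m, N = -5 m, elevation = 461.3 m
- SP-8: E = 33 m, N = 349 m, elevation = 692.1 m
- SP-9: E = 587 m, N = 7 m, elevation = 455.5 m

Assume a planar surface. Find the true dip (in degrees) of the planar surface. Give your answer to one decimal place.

20.2°

Let the plane be z = a·E + b·N + c.
SP-8−SP-7: −532a + 354b = 230.8;  SP-9−SP-7: 22a + 12b = −5.8.
Solving gives a = −0.34030, b = 0.14056.
Gradient magnitude |∇z| = √(a² + b²) = √(0.11581 + 0.01976) = 0.36819.
True dip = arctan(0.36819) = 20.2°, dipping toward ESE (azimuth ≈ 112°).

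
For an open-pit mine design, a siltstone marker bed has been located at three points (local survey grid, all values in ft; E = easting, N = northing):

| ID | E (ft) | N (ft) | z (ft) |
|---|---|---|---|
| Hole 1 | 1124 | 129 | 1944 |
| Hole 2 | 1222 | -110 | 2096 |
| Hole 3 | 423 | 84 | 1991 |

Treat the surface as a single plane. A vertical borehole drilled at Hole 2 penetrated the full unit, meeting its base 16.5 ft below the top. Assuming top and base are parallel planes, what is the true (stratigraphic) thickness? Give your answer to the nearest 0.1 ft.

13.9 ft

Two edge vectors: Hole 1→Hole 2 = (98, -239, 152), Hole 1→Hole 3 = (-701, -45, 47).
Normal n = (Hole 1→Hole 2) × (Hole 1→Hole 3) = (-4393, -111158, -171949).
So ∂z/∂E = −n_x/n_z = −0.02555 and ∂z/∂N = −n_y/n_z = −0.64646.
|∇z| = √(a²+b²) = 0.64696, so dip δ = arctan(0.64696) = 32.90°.
True thickness = vertical thickness × cos δ = 16.5 × cos 32.90° = 13.9 ft.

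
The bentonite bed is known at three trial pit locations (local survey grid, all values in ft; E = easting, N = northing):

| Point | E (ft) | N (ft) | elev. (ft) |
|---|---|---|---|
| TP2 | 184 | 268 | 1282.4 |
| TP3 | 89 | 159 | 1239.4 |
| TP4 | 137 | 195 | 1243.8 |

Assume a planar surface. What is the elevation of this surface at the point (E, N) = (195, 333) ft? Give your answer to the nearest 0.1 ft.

Two edge vectors: TP2→TP3 = (-95, -109, -43), TP2→TP4 = (-47, -73, -38.6).
Normal n = (TP2→TP3) × (TP2→TP4) = (1068.4, -1646, 1812).
So ∂z/∂E = −n_x/n_z = −0.58962 and ∂z/∂N = −n_y/n_z = 0.90839.
Intercept c from TP2: 1282.4 + 108.49 − 243.45 = 1147.44.
At (195, 333): z = −115.0 + 302.5 + 1147.44 = 1335.0 ft.

1335.0 ft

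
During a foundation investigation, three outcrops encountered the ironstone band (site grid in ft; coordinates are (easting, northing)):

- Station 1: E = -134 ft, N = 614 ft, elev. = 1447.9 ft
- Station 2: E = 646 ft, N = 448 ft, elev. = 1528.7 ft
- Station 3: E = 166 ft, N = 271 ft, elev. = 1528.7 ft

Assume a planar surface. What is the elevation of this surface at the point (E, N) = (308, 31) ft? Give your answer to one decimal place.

Let the plane be z = a·E + b·N + c.
Station 2−Station 1: 780a − 166b = 80.8;  Station 3−Station 1: 300a − 343b = 80.8.
Solving gives a = 0.06568, b = −0.17812.
Then c = 1447.9 − a·-134 − b·614 = 1566.07.
At (308, 31): z = 20.2 − 5.5 + 1566.07 = 1580.8 ft.

1580.8 ft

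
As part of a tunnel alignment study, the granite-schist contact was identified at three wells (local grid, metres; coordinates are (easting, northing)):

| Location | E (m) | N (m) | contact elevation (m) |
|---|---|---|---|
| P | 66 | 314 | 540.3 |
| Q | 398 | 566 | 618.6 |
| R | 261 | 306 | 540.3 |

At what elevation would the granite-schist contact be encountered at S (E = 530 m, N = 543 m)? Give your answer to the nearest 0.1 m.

613.4 m

Two edge vectors: P→Q = (332, 252, 78.3), P→R = (195, -8, 0).
Normal n = (P→Q) × (P→R) = (626.4, 15268.5, -51796).
So ∂z/∂E = −n_x/n_z = 0.01209 and ∂z/∂N = −n_y/n_z = 0.29478.
Intercept c from P: 540.3 − 0.80 − 92.56 = 446.94.
At (530, 543): z = 6.4 + 160.1 + 446.94 = 613.4 m.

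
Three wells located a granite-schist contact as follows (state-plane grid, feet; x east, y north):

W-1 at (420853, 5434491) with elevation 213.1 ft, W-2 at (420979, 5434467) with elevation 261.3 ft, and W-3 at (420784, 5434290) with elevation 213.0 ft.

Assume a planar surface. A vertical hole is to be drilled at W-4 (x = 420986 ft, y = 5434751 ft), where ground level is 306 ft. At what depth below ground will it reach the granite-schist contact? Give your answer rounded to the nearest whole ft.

Let the plane be z = a·x + b·y + c.
W-2−W-1: 126a − 24b = 48.2;  W-3−W-1: −69a − 201b = −0.1.
Solving gives a = 0.35915054, b = −0.12279297.
Then c = 213.1 − a·420853 − b·5434491 = 516380.82.
At (420986, 5434751): z_contact = 151197.4 − 667349.2 + 516380.82 = 228.9 ft.
Depth below ground = 306 − 228.9 = 77 ft.

77 ft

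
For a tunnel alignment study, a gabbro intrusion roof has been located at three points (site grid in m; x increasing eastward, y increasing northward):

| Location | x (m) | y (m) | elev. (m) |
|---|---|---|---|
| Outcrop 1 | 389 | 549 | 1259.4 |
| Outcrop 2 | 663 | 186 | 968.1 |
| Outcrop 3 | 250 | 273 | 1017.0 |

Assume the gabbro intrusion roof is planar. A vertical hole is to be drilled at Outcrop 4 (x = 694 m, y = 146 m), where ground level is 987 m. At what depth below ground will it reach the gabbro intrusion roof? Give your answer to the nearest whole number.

Let the plane be z = a·x + b·y + c.
Outcrop 2−Outcrop 1: 274a − 363b = −291.3;  Outcrop 3−Outcrop 1: −139a − 276b = −242.4.
Solving gives a = 0.06022, b = 0.84793.
Then c = 1259.4 − a·389 − b·549 = 770.46.
At (694, 146): z_contact = 41.8 + 123.8 + 770.46 = 936.0 m.
Depth below ground = 987 − 936.0 = 51 m.

51 m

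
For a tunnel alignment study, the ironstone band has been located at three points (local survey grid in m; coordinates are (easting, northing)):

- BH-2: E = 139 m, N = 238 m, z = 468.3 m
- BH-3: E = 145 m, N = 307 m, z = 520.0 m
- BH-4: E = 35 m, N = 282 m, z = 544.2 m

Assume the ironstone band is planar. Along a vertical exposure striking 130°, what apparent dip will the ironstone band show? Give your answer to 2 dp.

38.97°

Two edge vectors: BH-2→BH-3 = (6, 69, 51.7), BH-2→BH-4 = (-104, 44, 75.9).
Normal n = (BH-2→BH-3) × (BH-2→BH-4) = (2962.3, -5832.2, 7440).
So ∂z/∂E = −n_x/n_z = −0.39816 and ∂z/∂N = −n_y/n_z = 0.78390.
Unit vector along 130° is (sin 130°, cos 130°) = (0.7660, -0.6428).
Slope in that direction = a·(0.7660) + b·(-0.6428) = −0.80889.
Apparent dip = arctan|0.80889| = 38.97° (true dip is 41.3°, so apparent ≤ true as expected).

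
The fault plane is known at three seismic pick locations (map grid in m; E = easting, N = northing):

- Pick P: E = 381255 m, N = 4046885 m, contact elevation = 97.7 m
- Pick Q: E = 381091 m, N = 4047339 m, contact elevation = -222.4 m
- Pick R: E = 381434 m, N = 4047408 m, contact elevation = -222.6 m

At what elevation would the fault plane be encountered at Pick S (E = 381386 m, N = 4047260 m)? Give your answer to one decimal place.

Let the plane be z = a·E + b·N + c.
Pick Q−Pick P: −164a + 454b = −320.1;  Pick R−Pick P: 179a + 523b = −320.3.
Solving gives a = 0.131683210, b = −0.657497695.
Then c = 97.7 − a·381255 − b·4046885 = 2610710.38.
At (381386, 4047260): z = 50222.1 − 2661064.1 + 2610710.38 = -131.6 m.

-131.6 m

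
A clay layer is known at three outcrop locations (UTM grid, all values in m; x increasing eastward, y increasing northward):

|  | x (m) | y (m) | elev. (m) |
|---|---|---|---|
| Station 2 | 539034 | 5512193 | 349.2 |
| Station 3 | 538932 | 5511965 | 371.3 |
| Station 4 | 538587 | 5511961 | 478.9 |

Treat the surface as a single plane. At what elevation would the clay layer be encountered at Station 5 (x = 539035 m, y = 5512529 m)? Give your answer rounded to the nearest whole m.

Let the plane be z = a·x + b·y + c.
Station 3−Station 2: −102a − 228b = 22.1;  Station 4−Station 2: −447a − 232b = 129.7.
Solving gives a = −0.31238051, b = 0.04281935.
Then c = 349.2 − a·539034 − b·5512193 = −67295.62.
At (539035, 5512529): z = −168384.0 + 236042.9 − 67295.62 = 363.3 m.

363 m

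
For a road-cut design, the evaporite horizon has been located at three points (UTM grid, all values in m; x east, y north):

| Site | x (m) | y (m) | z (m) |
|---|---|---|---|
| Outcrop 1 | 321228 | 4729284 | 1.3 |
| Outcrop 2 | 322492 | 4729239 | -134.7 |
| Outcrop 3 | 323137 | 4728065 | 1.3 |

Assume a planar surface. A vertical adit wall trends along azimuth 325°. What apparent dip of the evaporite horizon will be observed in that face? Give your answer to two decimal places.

Two edge vectors: Outcrop 1→Outcrop 2 = (1264, -45, -136), Outcrop 1→Outcrop 3 = (1909, -1219, 0).
Normal n = (Outcrop 1→Outcrop 2) × (Outcrop 1→Outcrop 3) = (-165784, -259624, -1454911).
So ∂z/∂x = −n_x/n_z = −0.11395 and ∂z/∂y = −n_y/n_z = −0.17845.
Unit vector along 325° is (sin 325°, cos 325°) = (-0.5736, 0.8192).
Slope in that direction = a·(-0.5736) + b·(0.8192) = −0.08082.
Apparent dip = arctan|0.08082| = 4.62° (true dip is 12.0°, so apparent ≤ true as expected).

4.62°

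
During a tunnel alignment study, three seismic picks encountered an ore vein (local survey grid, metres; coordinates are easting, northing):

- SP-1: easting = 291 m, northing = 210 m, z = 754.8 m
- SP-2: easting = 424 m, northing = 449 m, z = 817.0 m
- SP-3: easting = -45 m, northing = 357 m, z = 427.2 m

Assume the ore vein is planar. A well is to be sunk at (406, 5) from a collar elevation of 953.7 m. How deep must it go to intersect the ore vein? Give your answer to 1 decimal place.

Let the plane be z = a·easting + b·northing + c.
SP-2−SP-1: 133a + 239b = 62.2;  SP-3−SP-1: −336a + 147b = −327.6.
Solving gives a = 0.87567, b = −0.22705.
Then c = 754.8 − a·291 − b·210 = 547.66.
At (406, 5): z_contact = 355.52 − 1.14 + 547.66 = 902.05 m.
Depth below ground = 953.7 − 902.05 = 51.7 m.

51.7 m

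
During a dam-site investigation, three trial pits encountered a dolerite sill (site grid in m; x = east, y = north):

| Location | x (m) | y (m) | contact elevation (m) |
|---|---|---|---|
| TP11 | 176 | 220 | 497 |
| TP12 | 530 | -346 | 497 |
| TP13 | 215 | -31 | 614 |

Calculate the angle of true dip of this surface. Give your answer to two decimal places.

Two edge vectors: TP11→TP12 = (354, -566, 0), TP11→TP13 = (39, -251, 117).
Normal n = (TP11→TP12) × (TP11→TP13) = (-66222, -41418, -66780).
So ∂z/∂x = −n_x/n_z = −0.99164 and ∂z/∂y = −n_y/n_z = −0.62022.
Gradient magnitude |∇z| = √(a² + b²) = √(0.98336 + 0.38467) = 1.16963.
True dip = arctan(1.16963) = 49.47°, dipping toward ENE (azimuth ≈ 058°).

49.47°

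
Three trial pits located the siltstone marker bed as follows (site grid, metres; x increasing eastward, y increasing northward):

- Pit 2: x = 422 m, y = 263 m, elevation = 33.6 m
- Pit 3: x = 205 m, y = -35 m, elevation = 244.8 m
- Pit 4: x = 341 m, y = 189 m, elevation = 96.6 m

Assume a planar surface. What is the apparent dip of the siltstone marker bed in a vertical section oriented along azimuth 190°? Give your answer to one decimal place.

25.9°

Let the plane be z = a·x + b·y + c.
Pit 3−Pit 2: −217a − 298b = 211.2;  Pit 4−Pit 2: −81a − 74b = 63.
Solving gives a = −0.38926, b = −0.42527.
Unit vector along 190° is (sin 190°, cos 190°) = (-0.1736, -0.9848).
Slope in that direction = a·(-0.1736) + b·(-0.9848) = 0.48641.
Apparent dip = arctan|0.48641| = 25.9° (true dip is 30.0°, so apparent ≤ true as expected).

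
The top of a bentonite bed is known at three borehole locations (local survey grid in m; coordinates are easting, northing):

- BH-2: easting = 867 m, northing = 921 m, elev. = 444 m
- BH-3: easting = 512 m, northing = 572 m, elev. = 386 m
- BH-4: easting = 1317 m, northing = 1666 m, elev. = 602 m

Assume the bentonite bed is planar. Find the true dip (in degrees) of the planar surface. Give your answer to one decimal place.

16.7°

Two edge vectors: BH-2→BH-3 = (-355, -349, -58), BH-2→BH-4 = (450, 745, 158).
Normal n = (BH-2→BH-3) × (BH-2→BH-4) = (-11932, 29990, -107425).
So ∂z/∂easting = −n_x/n_z = −0.11107 and ∂z/∂northing = −n_y/n_z = 0.27917.
Gradient magnitude |∇z| = √(a² + b²) = √(0.01234 + 0.07794) = 0.30046.
True dip = arctan(0.30046) = 16.7°, dipping toward SSE (azimuth ≈ 158°).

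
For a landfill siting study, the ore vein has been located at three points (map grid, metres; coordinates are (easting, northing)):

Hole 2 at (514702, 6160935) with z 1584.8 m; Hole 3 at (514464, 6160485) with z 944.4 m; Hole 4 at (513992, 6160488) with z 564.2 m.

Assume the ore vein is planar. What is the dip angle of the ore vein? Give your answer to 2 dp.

Let the plane be z = a·E + b·N + c.
Hole 3−Hole 2: −238a − 450b = −640.4;  Hole 4−Hole 2: −710a − 447b = −1020.6.
Solving gives a = 0.81182, b = 0.99375.
Gradient magnitude |∇z| = √(a² + b²) = √(0.65906 + 0.98753) = 1.28320.
True dip = arctan(1.28320) = 52.07°, dipping toward SW (azimuth ≈ 219°).

52.07°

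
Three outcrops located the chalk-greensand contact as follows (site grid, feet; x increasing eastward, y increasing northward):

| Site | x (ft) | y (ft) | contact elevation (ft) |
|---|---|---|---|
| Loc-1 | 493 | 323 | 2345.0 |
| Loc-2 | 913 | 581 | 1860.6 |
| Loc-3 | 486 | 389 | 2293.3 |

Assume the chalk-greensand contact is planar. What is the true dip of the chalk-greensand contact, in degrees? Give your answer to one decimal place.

Let the plane be z = a·x + b·y + c.
Loc-2−Loc-1: 420a + 258b = −484.4;  Loc-3−Loc-1: −7a + 66b = −51.7.
Solving gives a = −0.63103, b = −0.85026.
Gradient magnitude |∇z| = √(a² + b²) = √(0.39820 + 0.72294) = 1.05884.
True dip = arctan(1.05884) = 46.6°, dipping toward NE (azimuth ≈ 037°).

46.6°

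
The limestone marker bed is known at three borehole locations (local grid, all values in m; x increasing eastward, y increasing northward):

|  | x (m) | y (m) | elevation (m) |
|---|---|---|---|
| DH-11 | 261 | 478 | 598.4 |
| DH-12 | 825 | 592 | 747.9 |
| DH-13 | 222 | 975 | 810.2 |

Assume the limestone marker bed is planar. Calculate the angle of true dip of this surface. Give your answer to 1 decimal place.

Let the plane be z = a·x + b·y + c.
DH-12−DH-11: 564a + 114b = 149.5;  DH-13−DH-11: −39a + 497b = 211.8.
Solving gives a = 0.17614, b = 0.43998.
Gradient magnitude |∇z| = √(a² + b²) = √(0.03102 + 0.19358) = 0.47393.
True dip = arctan(0.47393) = 25.4°, dipping toward SSW (azimuth ≈ 202°).

25.4°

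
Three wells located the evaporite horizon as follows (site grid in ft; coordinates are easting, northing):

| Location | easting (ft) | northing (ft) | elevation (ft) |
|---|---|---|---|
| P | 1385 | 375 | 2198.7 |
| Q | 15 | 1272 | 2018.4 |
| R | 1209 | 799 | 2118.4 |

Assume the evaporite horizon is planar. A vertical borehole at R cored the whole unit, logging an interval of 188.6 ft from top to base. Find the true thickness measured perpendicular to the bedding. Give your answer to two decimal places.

Let the plane be z = a·easting + b·northing + c.
Q−P: −1370a + 897b = −180.3;  R−P: −176a + 424b = −80.3.
Solving gives a = 0.01044, b = −0.18505.
|∇z| = √(a²+b²) = 0.18535, so dip δ = arctan(0.18535) = 10.50°.
True thickness = vertical thickness × cos δ = 188.6 × cos 10.50° = 185.44 ft.

185.44 ft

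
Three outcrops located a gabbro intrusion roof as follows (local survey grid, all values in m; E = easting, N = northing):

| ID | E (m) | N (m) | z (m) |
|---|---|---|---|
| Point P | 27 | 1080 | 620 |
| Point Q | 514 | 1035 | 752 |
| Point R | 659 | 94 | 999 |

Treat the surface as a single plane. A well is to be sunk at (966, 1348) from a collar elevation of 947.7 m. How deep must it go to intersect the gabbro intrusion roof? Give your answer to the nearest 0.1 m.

152.6 m

Two edge vectors: Point P→Point Q = (487, -45, 132), Point P→Point R = (632, -986, 379).
Normal n = (Point P→Point Q) × (Point P→Point R) = (113097, -101149, -451742).
So ∂z/∂E = −n_x/n_z = 0.250358 and ∂z/∂N = −n_y/n_z = −0.223909.
Intercept c from Point P: 620 − 6.76 + 241.82 = 855.06.
At (966, 1348): z_contact = 241.85 − 301.83 + 855.06 = 795.08 m.
Depth below ground = 947.7 − 795.08 = 152.6 m.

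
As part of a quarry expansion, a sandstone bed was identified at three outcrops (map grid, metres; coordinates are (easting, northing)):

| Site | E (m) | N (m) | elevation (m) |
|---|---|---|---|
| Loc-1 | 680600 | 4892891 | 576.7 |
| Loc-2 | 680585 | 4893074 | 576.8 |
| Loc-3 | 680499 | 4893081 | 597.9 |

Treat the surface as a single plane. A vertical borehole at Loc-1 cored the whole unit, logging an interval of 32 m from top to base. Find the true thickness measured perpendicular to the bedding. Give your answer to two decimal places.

Let the plane be z = a·E + b·N + c.
Loc-2−Loc-1: −15a + 183b = 0.1;  Loc-3−Loc-1: −101a + 190b = 21.2.
Solving gives a = −0.24695, b = −0.01970.
|∇z| = √(a²+b²) = 0.24774, so dip δ = arctan(0.24774) = 13.91°.
True thickness = vertical thickness × cos δ = 32 × cos 13.91° = 31.06 m.

31.06 m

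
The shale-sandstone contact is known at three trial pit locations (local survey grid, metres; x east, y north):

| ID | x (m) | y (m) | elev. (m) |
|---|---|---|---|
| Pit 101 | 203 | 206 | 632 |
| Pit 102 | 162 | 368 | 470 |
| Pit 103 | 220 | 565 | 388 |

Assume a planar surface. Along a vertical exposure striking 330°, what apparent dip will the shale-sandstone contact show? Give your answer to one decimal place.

49.4°

Two edge vectors: Pit 101→Pit 102 = (-41, 162, -162), Pit 101→Pit 103 = (17, 359, -244).
Normal n = (Pit 101→Pit 102) × (Pit 101→Pit 103) = (18630, -12758, -17473).
So ∂z/∂x = −n_x/n_z = 1.06622 and ∂z/∂y = −n_y/n_z = −0.73016.
Unit vector along 330° is (sin 330°, cos 330°) = (-0.5000, 0.8660).
Slope in that direction = a·(-0.5000) + b·(0.8660) = −1.16544.
Apparent dip = arctan|1.16544| = 49.4° (true dip is 52.3°, so apparent ≤ true as expected).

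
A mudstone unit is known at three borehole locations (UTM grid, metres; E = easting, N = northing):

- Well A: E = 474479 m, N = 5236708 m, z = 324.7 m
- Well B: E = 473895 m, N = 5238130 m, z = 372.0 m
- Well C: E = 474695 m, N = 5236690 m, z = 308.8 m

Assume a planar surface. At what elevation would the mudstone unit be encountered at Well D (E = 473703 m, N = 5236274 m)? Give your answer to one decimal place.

Two edge vectors: Well A→Well B = (-584, 1422, 47.3), Well A→Well C = (216, -18, -15.9).
Normal n = (Well A→Well B) × (Well A→Well C) = (-21758.4, 931.2, -296640).
So ∂z/∂E = −n_x/n_z = −0.073349515 and ∂z/∂N = −n_y/n_z = 0.003139159.
Intercept c from Well A: 324.7 + 34802.80 − 16438.86 = 18688.65.
At (473703, 5236274): z = −34745.9 + 16437.5 + 18688.65 = 380.3 m.

380.3 m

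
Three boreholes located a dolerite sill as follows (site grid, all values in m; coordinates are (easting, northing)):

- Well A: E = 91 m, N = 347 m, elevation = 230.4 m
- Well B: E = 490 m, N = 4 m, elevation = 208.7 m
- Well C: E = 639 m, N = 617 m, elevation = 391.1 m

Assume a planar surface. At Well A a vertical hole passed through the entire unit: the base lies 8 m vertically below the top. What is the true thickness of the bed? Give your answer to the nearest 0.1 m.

Two edge vectors: Well A→Well B = (399, -343, -21.7), Well A→Well C = (548, 270, 160.7).
Normal n = (Well A→Well B) × (Well A→Well C) = (-49261.1, -76010.9, 295694).
So ∂z/∂E = −n_x/n_z = 0.16659 and ∂z/∂N = −n_y/n_z = 0.25706.
|∇z| = √(a²+b²) = 0.30632, so dip δ = arctan(0.30632) = 17.03°.
True thickness = vertical thickness × cos δ = 8 × cos 17.03° = 7.6 m.

7.6 m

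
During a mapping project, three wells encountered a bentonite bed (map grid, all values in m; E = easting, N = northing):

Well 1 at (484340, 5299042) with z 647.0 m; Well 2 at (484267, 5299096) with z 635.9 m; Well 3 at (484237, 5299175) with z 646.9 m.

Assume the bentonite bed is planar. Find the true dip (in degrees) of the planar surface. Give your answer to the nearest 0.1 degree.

Let the plane be z = a·E + b·N + c.
Well 2−Well 1: −73a + 54b = −11.1;  Well 3−Well 1: −103a + 133b = −0.1.
Solving gives a = 0.35469, b = 0.27393.
Gradient magnitude |∇z| = √(a² + b²) = √(0.12581 + 0.07504) = 0.44816.
True dip = arctan(0.44816) = 24.1°, dipping toward SW (azimuth ≈ 232°).

24.1°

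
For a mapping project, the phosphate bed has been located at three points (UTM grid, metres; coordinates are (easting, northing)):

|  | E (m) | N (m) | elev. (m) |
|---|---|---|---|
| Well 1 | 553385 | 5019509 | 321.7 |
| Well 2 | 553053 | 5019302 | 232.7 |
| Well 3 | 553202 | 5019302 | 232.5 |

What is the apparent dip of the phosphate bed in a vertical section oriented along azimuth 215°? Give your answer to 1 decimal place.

Two edge vectors: Well 1→Well 2 = (-332, -207, -89), Well 1→Well 3 = (-183, -207, -89.2).
Normal n = (Well 1→Well 2) × (Well 1→Well 3) = (41.4, -13327.4, 30843).
So ∂z/∂E = −n_x/n_z = −0.00134 and ∂z/∂N = −n_y/n_z = 0.43210.
Unit vector along 215° is (sin 215°, cos 215°) = (-0.5736, -0.8192).
Slope in that direction = a·(-0.5736) + b·(-0.8192) = −0.35319.
Apparent dip = arctan|0.35319| = 19.5° (true dip is 23.4°, so apparent ≤ true as expected).

19.5°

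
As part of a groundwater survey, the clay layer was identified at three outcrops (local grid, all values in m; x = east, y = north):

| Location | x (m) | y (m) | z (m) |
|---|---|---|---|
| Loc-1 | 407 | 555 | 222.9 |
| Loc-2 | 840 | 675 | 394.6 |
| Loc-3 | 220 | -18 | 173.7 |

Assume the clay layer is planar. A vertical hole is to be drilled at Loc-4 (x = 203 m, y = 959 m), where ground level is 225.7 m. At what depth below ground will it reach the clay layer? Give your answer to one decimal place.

Let the plane be z = a·x + b·y + c.
Loc-2−Loc-1: 433a + 120b = 171.7;  Loc-3−Loc-1: −187a − 573b = −49.2.
Solving gives a = 0.40980, b = −0.04788.
Then c = 222.9 − a·407 − b·555 = 82.68.
At (203, 959): z_contact = 83.19 − 45.91 + 82.68 = 119.96 m.
Depth below ground = 225.7 − 119.96 = 105.7 m.

105.7 m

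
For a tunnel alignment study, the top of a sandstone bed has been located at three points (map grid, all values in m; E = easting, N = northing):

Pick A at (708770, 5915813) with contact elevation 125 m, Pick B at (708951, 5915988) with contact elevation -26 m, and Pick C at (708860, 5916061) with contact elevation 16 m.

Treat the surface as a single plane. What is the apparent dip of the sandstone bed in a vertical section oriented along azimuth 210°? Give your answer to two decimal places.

Two edge vectors: Pick A→Pick B = (181, 175, -151), Pick A→Pick C = (90, 248, -109).
Normal n = (Pick A→Pick B) × (Pick A→Pick C) = (18373, 6139, 29138).
So ∂z/∂E = −n_x/n_z = −0.63055 and ∂z/∂N = −n_y/n_z = −0.21069.
Unit vector along 210° is (sin 210°, cos 210°) = (-0.5000, -0.8660).
Slope in that direction = a·(-0.5000) + b·(-0.8660) = 0.49774.
Apparent dip = arctan|0.49774| = 26.46° (true dip is 33.6°, so apparent ≤ true as expected).

26.46°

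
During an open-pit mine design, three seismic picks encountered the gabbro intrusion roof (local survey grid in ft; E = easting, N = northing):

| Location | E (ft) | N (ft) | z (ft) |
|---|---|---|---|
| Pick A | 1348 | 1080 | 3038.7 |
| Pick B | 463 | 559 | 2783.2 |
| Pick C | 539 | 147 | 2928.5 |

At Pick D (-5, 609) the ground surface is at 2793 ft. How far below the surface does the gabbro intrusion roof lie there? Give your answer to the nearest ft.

Two edge vectors: Pick A→Pick B = (-885, -521, -255.5), Pick A→Pick C = (-809, -933, -110.2).
Normal n = (Pick A→Pick B) × (Pick A→Pick C) = (-180967.3, 109172.5, 404216).
So ∂z/∂E = −n_x/n_z = 0.44770 and ∂z/∂N = −n_y/n_z = −0.27008.
Intercept c from Pick A: 3038.7 − 603.50 + 291.69 = 2726.89.
At (-5, 609): z_contact = −2.2 − 164.5 + 2726.89 = 2560.2 ft.
Depth below ground = 2793 − 2560.2 = 233 ft.

233 ft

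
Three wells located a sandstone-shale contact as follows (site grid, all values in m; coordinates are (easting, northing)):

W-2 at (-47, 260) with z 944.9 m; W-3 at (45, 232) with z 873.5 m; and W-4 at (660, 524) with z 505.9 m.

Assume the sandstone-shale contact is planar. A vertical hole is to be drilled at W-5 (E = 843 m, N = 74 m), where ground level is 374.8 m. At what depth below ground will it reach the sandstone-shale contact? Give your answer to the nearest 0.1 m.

Two edge vectors: W-2→W-3 = (92, -28, -71.4), W-2→W-4 = (707, 264, -439).
Normal n = (W-2→W-3) × (W-2→W-4) = (31141.6, -10091.8, 44084).
So ∂z/∂E = −n_x/n_z = −0.70642 and ∂z/∂N = −n_y/n_z = 0.22892.
Intercept c from W-2: 944.9 − 33.20 − 59.52 = 852.18.
At (843, 74): z_contact = −595.51 + 16.94 + 852.18 = 273.61 m.
Depth below ground = 374.8 − 273.61 = 101.2 m.

101.2 m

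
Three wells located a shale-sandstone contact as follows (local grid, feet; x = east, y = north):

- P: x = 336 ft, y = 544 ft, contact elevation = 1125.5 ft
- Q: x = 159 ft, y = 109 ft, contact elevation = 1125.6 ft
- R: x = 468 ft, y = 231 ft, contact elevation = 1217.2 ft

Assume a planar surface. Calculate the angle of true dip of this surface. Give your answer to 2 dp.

20.88°

Let the plane be z = a·x + b·y + c.
Q−P: −177a − 435b = 0.1;  R−P: 132a − 313b = 91.7.
Solving gives a = 0.35329, b = −0.14398.
Gradient magnitude |∇z| = √(a² + b²) = √(0.12481 + 0.02073) = 0.38150.
True dip = arctan(0.38150) = 20.88°, dipping toward WNW (azimuth ≈ 292°).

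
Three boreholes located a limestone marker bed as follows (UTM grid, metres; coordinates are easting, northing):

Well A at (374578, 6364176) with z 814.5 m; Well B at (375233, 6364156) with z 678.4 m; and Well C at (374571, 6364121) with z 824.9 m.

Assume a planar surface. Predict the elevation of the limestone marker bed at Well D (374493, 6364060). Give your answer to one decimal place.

Let the plane be z = a·easting + b·northing + c.
Well B−Well A: 655a − 20b = −136.1;  Well C−Well A: −7a − 55b = 10.4.
Solving gives a = −0.212733306, b = −0.162015761.
Then c = 814.5 − a·374578 − b·6364176 = 1111596.53.
At (374493, 6364060): z = −79667.1 − 1031078.0 + 1111596.53 = 851.4 m.

851.4 m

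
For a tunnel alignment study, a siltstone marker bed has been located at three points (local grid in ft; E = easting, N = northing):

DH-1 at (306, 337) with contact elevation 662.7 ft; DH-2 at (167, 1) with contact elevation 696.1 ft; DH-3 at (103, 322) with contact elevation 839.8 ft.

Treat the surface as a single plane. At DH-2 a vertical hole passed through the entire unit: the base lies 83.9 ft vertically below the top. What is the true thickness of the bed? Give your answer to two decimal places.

61.37 ft

Let the plane be z = a·E + b·N + c.
DH-2−DH-1: −139a − 336b = 33.4;  DH-3−DH-1: −203a − 15b = 177.1.
Solving gives a = −0.89235, b = 0.26975.
|∇z| = √(a²+b²) = 0.93223, so dip δ = arctan(0.93223) = 42.99°.
True thickness = vertical thickness × cos δ = 83.9 × cos 42.99° = 61.37 ft.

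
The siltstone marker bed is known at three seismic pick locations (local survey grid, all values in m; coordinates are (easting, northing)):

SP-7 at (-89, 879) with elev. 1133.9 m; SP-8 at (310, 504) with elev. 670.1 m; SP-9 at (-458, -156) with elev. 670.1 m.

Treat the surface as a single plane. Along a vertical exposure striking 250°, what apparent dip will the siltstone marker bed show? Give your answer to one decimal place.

Two edge vectors: SP-7→SP-8 = (399, -375, -463.8), SP-7→SP-9 = (-369, -1035, -463.8).
Normal n = (SP-7→SP-8) × (SP-7→SP-9) = (-306108, 356198.4, -551340).
So ∂z/∂E = −n_x/n_z = −0.55521 and ∂z/∂N = −n_y/n_z = 0.64606.
Unit vector along 250° is (sin 250°, cos 250°) = (-0.9397, -0.3420).
Slope in that direction = a·(-0.9397) + b·(-0.3420) = 0.30076.
Apparent dip = arctan|0.30076| = 16.7° (true dip is 40.4°, so apparent ≤ true as expected).

16.7°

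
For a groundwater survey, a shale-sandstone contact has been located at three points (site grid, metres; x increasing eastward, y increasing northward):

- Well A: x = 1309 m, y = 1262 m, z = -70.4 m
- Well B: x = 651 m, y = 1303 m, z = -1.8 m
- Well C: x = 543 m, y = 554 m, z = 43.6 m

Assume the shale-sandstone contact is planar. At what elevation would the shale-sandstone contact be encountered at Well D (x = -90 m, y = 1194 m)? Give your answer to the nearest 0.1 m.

Two edge vectors: Well A→Well B = (-658, 41, 68.6), Well A→Well C = (-766, -708, 114).
Normal n = (Well A→Well B) × (Well A→Well C) = (53242.8, 22464.4, 497270).
So ∂z/∂x = −n_x/n_z = −0.107070 and ∂z/∂y = −n_y/n_z = −0.045175.
Intercept c from Well A: -70.4 + 140.15 + 57.01 = 126.77.
At (-90, 1194): z = 9.6 − 53.9 + 126.77 = 82.5 m.

82.5 m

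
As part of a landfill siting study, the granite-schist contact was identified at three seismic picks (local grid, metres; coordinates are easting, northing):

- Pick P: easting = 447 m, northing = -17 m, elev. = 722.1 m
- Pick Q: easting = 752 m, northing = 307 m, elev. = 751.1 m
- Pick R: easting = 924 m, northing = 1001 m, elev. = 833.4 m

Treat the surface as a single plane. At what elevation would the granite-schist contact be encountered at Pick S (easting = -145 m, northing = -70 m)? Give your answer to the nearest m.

740 m

Let the plane be z = a·easting + b·northing + c.
Pick Q−Pick P: 305a + 324b = 29;  Pick R−Pick P: 477a + 1018b = 111.3.
Solving gives a = −0.04193, b = 0.12898.
Then c = 722.1 − a·447 − b·-17 = 743.04.
At (-145, -70): z = 6.1 − 9.0 + 743.04 = 740.1 m.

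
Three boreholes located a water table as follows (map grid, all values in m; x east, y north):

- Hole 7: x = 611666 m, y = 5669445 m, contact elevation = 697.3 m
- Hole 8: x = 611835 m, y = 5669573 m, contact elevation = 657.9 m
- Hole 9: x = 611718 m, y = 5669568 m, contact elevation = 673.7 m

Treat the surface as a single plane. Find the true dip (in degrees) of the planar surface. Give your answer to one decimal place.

10.7°

Two edge vectors: Hole 7→Hole 8 = (169, 128, -39.4), Hole 7→Hole 9 = (52, 123, -23.6).
Normal n = (Hole 7→Hole 8) × (Hole 7→Hole 9) = (1825.4, 1939.6, 14131).
So ∂z/∂x = −n_x/n_z = −0.12918 and ∂z/∂y = −n_y/n_z = −0.13726.
Gradient magnitude |∇z| = √(a² + b²) = √(0.01669 + 0.01884) = 0.18848.
True dip = arctan(0.18848) = 10.7°, dipping toward NE (azimuth ≈ 043°).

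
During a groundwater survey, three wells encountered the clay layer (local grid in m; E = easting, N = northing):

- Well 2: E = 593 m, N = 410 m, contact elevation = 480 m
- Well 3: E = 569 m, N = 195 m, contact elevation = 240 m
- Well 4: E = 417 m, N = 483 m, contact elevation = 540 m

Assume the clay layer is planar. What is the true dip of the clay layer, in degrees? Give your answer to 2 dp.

47.97°

Let the plane be z = a·E + b·N + c.
Well 3−Well 2: −24a − 215b = −240;  Well 4−Well 2: −176a + 73b = 60.
Solving gives a = 0.11669, b = 1.10325.
Gradient magnitude |∇z| = √(a² + b²) = √(0.01362 + 1.21717) = 1.10941.
True dip = arctan(1.10941) = 47.97°, dipping toward S (azimuth ≈ 186°).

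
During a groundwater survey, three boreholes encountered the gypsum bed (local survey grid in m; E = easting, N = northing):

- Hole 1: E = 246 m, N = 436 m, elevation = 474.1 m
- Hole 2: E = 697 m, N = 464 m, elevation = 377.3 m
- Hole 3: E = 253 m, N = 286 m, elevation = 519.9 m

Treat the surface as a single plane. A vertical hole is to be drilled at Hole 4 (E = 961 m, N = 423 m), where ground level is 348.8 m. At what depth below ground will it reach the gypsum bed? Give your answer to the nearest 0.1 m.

Two edge vectors: Hole 1→Hole 2 = (451, 28, -96.8), Hole 1→Hole 3 = (7, -150, 45.8).
Normal n = (Hole 1→Hole 2) × (Hole 1→Hole 3) = (-13237.6, -21333.4, -67846).
So ∂z/∂E = −n_x/n_z = −0.19511 and ∂z/∂N = −n_y/n_z = −0.31444.
Intercept c from Hole 1: 474.1 + 48.00 + 137.10 = 659.19.
At (961, 423): z_contact = −187.50 − 133.01 + 659.19 = 338.68 m.
Depth below ground = 348.8 − 338.68 = 10.1 m.

10.1 m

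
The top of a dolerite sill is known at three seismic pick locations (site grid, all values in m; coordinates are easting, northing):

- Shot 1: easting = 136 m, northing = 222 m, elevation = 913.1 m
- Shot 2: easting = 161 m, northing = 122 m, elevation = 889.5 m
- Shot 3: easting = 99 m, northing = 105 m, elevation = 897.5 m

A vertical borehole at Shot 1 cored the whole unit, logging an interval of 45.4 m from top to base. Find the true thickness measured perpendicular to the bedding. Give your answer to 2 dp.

43.91 m

Two edge vectors: Shot 1→Shot 2 = (25, -100, -23.6), Shot 1→Shot 3 = (-37, -117, -15.6).
Normal n = (Shot 1→Shot 2) × (Shot 1→Shot 3) = (-1201.2, 1263.2, -6625).
So ∂z/∂easting = −n_x/n_z = −0.18131 and ∂z/∂northing = −n_y/n_z = 0.19067.
|∇z| = √(a²+b²) = 0.26312, so dip δ = arctan(0.26312) = 14.74°.
True thickness = vertical thickness × cos δ = 45.4 × cos 14.74° = 43.91 m.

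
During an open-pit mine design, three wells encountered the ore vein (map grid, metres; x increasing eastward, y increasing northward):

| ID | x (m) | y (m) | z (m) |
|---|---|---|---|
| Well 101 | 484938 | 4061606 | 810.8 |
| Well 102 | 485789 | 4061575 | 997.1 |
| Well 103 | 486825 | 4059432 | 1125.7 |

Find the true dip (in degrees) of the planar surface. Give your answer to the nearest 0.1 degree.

12.7°

Let the plane be z = a·x + b·y + c.
Well 102−Well 101: 851a − 31b = 186.3;  Well 103−Well 101: 1887a − 2174b = 314.9.
Solving gives a = 0.22062, b = 0.04665.
Gradient magnitude |∇z| = √(a² + b²) = √(0.04867 + 0.00218) = 0.22550.
True dip = arctan(0.22550) = 12.7°, dipping toward WSW (azimuth ≈ 258°).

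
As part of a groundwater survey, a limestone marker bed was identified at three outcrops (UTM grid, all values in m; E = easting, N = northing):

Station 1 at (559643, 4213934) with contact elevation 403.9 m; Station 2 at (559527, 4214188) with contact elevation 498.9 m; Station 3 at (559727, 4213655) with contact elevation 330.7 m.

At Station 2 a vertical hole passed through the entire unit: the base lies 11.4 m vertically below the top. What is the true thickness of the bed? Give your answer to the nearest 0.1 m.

Two edge vectors: Station 1→Station 2 = (-116, 254, 95), Station 1→Station 3 = (84, -279, -73.2).
Normal n = (Station 1→Station 2) × (Station 1→Station 3) = (7912.2, -511.2, 11028).
So ∂z/∂E = −n_x/n_z = −0.71746 and ∂z/∂N = −n_y/n_z = 0.04635.
|∇z| = √(a²+b²) = 0.71896, so dip δ = arctan(0.71896) = 35.71°.
True thickness = vertical thickness × cos δ = 11.4 × cos 35.71° = 9.3 m.

9.3 m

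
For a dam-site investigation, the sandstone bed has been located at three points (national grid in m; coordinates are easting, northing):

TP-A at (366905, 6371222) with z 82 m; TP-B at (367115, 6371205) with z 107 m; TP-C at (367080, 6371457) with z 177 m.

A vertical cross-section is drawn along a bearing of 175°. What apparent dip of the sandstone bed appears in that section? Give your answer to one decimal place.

15.9°

Let the plane be z = a·easting + b·northing + c.
TP-B−TP-A: 210a − 17b = 25;  TP-C−TP-A: 175a + 235b = 95.
Solving gives a = 0.14314, b = 0.29766.
Unit vector along 175° is (sin 175°, cos 175°) = (0.0872, -0.9962).
Slope in that direction = a·(0.0872) + b·(-0.9962) = −0.28405.
Apparent dip = arctan|0.28405| = 15.9° (true dip is 18.3°, so apparent ≤ true as expected).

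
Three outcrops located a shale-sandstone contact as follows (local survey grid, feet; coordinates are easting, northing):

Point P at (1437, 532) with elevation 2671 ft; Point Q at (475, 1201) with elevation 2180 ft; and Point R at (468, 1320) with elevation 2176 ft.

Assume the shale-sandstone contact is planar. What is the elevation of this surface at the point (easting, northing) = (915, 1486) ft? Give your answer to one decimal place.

Let the plane be z = a·easting + b·northing + c.
Point Q−Point P: −962a + 669b = −491;  Point R−Point P: −969a + 788b = −495.
Solving gives a = 0.507792, b = −0.003743.
Then c = 2671 − a·1437 − b·532 = 1943.29.
At (915, 1486): z = 464.6 − 5.6 + 1943.29 = 2402.4 ft.

2402.4 ft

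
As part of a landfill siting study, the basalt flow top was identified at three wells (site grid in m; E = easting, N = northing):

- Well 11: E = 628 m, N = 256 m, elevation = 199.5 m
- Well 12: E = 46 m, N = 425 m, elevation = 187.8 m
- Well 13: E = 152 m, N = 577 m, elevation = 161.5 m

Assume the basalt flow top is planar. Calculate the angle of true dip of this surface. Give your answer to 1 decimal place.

9.0°

Two edge vectors: Well 11→Well 12 = (-582, 169, -11.7), Well 11→Well 13 = (-476, 321, -38).
Normal n = (Well 11→Well 12) × (Well 11→Well 13) = (-2666.3, -16546.8, -106378).
So ∂z/∂E = −n_x/n_z = −0.02506 and ∂z/∂N = −n_y/n_z = −0.15555.
Gradient magnitude |∇z| = √(a² + b²) = √(0.00063 + 0.02419) = 0.15755.
True dip = arctan(0.15755) = 9.0°, dipping toward N (azimuth ≈ 009°).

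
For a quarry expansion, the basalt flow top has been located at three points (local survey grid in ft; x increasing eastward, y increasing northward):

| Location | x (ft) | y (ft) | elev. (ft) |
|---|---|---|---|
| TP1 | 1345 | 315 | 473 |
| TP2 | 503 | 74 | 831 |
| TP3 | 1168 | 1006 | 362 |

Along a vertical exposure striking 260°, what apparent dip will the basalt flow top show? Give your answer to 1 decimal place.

21.4°

Let the plane be z = a·x + b·y + c.
TP2−TP1: −842a − 241b = 358;  TP3−TP1: −177a + 691b = −111.
Solving gives a = −0.35330, b = −0.25113.
Unit vector along 260° is (sin 260°, cos 260°) = (-0.9848, -0.1736).
Slope in that direction = a·(-0.9848) + b·(-0.1736) = 0.39154.
Apparent dip = arctan|0.39154| = 21.4° (true dip is 23.4°, so apparent ≤ true as expected).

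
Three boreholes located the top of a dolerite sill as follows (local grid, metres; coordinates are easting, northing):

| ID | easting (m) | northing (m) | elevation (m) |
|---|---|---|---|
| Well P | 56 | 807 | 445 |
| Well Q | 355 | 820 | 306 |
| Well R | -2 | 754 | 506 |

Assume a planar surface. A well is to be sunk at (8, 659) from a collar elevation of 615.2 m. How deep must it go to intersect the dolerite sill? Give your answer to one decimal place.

49.5 m

Two edge vectors: Well P→Well Q = (299, 13, -139), Well P→Well R = (-58, -53, 61).
Normal n = (Well P→Well Q) × (Well P→Well R) = (-6574, -10177, -15093).
So ∂z/∂easting = −n_x/n_z = −0.43557 and ∂z/∂northing = −n_y/n_z = −0.67429.
Intercept c from Well P: 445 + 24.39 + 544.15 = 1013.54.
At (8, 659): z_contact = −3.48 − 444.35 + 1013.54 = 565.70 m.
Depth below ground = 615.2 − 565.70 = 49.5 m.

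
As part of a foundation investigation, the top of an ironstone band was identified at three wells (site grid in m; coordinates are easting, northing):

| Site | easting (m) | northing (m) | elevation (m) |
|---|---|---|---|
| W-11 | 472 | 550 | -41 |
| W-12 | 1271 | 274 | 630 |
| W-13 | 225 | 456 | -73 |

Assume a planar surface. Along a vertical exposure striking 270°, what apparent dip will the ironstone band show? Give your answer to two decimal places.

Two edge vectors: W-11→W-12 = (799, -276, 671), W-11→W-13 = (-247, -94, -32).
Normal n = (W-11→W-12) × (W-11→W-13) = (71906, -140169, -143278).
So ∂z/∂easting = −n_x/n_z = 0.50186 and ∂z/∂northing = −n_y/n_z = −0.97830.
Unit vector along 270° is (sin 270°, cos 270°) = (-1.0000, -0.0000).
Slope in that direction = a·(-1.0000) + b·(-0.0000) = −0.50186.
Apparent dip = arctan|0.50186| = 26.65° (true dip is 47.7°, so apparent ≤ true as expected).

26.65°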